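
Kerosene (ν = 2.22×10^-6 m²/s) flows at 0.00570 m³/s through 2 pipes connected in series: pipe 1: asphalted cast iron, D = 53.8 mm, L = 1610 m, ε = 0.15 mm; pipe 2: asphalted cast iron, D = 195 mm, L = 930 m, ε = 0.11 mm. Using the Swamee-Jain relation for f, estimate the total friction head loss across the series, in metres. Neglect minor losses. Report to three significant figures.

Pipe 1: V = 2.507 m/s, Re = 6.08×10^4, ε/D = 0.00279, f = 0.02808, h_1 = f(L/D)V²/2g = 269.2 m
Pipe 2: V = 0.1909 m/s, Re = 1.68×10^4, ε/D = 5.64×10^-4, f = 0.02824, h_2 = f(L/D)V²/2g = 0.2500 m
Series → Q common, losses add: H = Σh = 269.5 m

H ≈ 269 m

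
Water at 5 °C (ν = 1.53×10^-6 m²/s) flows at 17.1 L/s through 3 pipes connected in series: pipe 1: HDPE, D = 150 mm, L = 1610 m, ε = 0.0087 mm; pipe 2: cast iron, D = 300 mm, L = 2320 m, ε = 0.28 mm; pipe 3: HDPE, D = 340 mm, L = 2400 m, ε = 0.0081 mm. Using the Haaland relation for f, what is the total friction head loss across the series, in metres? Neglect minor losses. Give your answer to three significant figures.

Pipe 1: V = 0.9677 m/s, Re = 9.49×10^4, ε/D = 5.80×10^-5, f = 0.01826, h_1 = f(L/D)V²/2g = 9.353 m
Pipe 2: V = 0.2419 m/s, Re = 4.74×10^4, ε/D = 9.33×10^-4, f = 0.02372, h_2 = f(L/D)V²/2g = 0.5471 m
Pipe 3: V = 0.1883 m/s, Re = 4.19×10^4, ε/D = 2.38×10^-5, f = 0.02162, h_3 = f(L/D)V²/2g = 0.2759 m
Series → Q common, losses add: H = Σh = 10.18 m

H ≈ 10.2 m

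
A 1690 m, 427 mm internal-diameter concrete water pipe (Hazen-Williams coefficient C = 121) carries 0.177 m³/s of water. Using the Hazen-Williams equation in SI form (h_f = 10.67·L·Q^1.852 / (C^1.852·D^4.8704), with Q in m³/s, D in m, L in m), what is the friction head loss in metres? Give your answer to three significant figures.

h_f ≈ 6.40 m

h_f = 10.67·1690·0.177^1.852 / (121^1.852·0.427^4.8704) = 6.397 m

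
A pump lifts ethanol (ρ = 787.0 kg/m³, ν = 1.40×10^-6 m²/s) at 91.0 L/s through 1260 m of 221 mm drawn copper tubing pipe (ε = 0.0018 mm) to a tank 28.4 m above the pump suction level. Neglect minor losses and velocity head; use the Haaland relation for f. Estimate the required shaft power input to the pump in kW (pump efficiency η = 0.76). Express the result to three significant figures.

P_shaft ≈ 47.2 kW

V = 4Q/(πD²) = 2.372 m/s; Re = 3.74×10^5; ε/D = 8.14×10^-6; f = 0.01384
h_f = f(L/D)V²/2g = 22.63 m
Total head H = z + h_f = 28.4 + 22.63 = 51.03 m
P_hyd = ρgQH = 787.0·9.81·0.0910·51.03 = 35.85 kW
P_shaft = P_hyd/η = 35.85/0.76 = 47.18 kW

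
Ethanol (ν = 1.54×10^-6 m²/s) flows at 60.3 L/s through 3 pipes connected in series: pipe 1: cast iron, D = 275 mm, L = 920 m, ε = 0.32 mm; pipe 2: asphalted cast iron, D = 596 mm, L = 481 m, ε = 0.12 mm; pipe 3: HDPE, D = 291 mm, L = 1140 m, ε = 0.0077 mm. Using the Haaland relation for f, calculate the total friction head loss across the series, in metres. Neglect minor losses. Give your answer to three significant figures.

H ≈ 6.49 m

Pipe 1: V = 1.015 m/s, Re = 1.81×10^5, ε/D = 0.00116, f = 0.02165, h_1 = f(L/D)V²/2g = 3.805 m
Pipe 2: V = 0.2161 m/s, Re = 8.36×10^4, ε/D = 2.01×10^-4, f = 0.01933, h_2 = f(L/D)V²/2g = 0.03715 m
Pipe 3: V = 0.9067 m/s, Re = 1.71×10^5, ε/D = 2.65×10^-5, f = 0.01613, h_3 = f(L/D)V²/2g = 2.647 m
Series → Q common, losses add: H = Σh = 6.489 m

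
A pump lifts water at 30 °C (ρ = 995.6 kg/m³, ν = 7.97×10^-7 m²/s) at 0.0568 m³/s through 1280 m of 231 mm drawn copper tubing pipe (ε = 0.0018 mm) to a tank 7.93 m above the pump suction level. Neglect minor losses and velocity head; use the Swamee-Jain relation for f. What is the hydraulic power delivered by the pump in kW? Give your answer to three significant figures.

V = 4Q/(πD²) = 1.355 m/s; Re = 3.93×10^5; ε/D = 7.79×10^-6; f = 0.01378
h_f = f(L/D)V²/2g = 7.150 m
Total head H = z + h_f = 7.93 + 7.150 = 15.08 m
P_hyd = ρgQH = 995.6·9.81·0.0568·15.08 = 8.366 kW

P_hyd ≈ 8.37 kW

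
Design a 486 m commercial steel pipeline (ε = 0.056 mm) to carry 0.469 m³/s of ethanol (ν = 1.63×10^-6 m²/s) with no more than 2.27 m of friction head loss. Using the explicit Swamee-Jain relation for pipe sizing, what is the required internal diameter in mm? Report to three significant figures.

Swamee-Jain (Type III): D = 0.66·[ε^1.25·(LQ²/(gh_f))^4.75 + ν·Q^9.4·(L/(gh_f))^5.2]^0.04
LQ²/(gh_f) = 4.801; L/(gh_f) = 21.82
Term 1 = ε^1.25·(…)^4.75 = 0.00834; Term 2 = ν·Q^9.4·(…)^5.2 = 0.0121
D = 0.66·(0.00834 + 0.0121)^0.04 = 0.5649 m = 565 mm
Check: V = 1.87 m/s, Re = 6.48×10^5, f = 0.01405, h_f = 2.16 m ≈ 2.27 m ✓

D ≈ 565 mm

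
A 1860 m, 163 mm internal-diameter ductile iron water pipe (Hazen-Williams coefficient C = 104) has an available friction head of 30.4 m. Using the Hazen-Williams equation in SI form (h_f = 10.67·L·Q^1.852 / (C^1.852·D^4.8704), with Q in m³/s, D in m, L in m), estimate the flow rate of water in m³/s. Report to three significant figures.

Rearranging: Q = [h_f·C^1.852·D^4.8704 / (10.67·L)]^(1/1.852)
Q = [30.4·104^1.852·0.163^4.8704 / (10.67·1860)]^0.540 = 0.02663 m³/s

Q ≈ 0.0266 m³/s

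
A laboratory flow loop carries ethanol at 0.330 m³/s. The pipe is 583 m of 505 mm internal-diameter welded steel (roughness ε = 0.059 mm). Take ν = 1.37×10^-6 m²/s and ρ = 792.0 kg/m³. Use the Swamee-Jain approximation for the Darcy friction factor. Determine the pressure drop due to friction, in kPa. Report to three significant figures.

V = 4Q/(πD²) = 4·0.330/(π·0.505²) = 1.648 m/s
Re = VD/ν = 1.648·0.505/1.37×10^-6 = 6.07×10^5 → turbulent
ε/D = 0.059/505 = 1.17×10^-4
Swamee-Jain: f = 0.01437
h_f = f(L/D)V²/(2g) = 0.01437·(583/0.505)·1.648²/(2·9.81) = 2.295 m
Δp = ρg·h_f = 792.0·9.81·2.295 = 17.83 kPa

Δp ≈ 17.8 kPa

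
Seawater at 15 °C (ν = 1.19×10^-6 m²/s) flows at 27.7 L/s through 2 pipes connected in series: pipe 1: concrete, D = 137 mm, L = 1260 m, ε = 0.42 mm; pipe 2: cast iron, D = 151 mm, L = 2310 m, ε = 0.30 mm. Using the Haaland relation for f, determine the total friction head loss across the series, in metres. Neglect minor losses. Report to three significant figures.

Pipe 1: V = 1.879 m/s, Re = 2.16×10^5, ε/D = 0.00307, f = 0.02693, h_1 = f(L/D)V²/2g = 44.57 m
Pipe 2: V = 1.547 m/s, Re = 1.96×10^5, ε/D = 0.00199, f = 0.02423, h_2 = f(L/D)V²/2g = 45.20 m
Series → Q common, losses add: H = Σh = 89.77 m

H ≈ 89.8 m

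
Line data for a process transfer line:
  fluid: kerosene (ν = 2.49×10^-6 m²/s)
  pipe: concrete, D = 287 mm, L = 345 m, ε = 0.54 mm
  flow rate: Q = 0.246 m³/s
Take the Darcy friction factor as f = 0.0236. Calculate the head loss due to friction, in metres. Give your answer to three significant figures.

V = 4Q/(πD²) = 4·0.246/(π·0.287²) = 3.803 m/s
h_f = f(L/D)V²/(2g) = 0.02360·(345/0.287)·3.803²/(2·9.81) = 20.91 m

h_f ≈ 20.9 m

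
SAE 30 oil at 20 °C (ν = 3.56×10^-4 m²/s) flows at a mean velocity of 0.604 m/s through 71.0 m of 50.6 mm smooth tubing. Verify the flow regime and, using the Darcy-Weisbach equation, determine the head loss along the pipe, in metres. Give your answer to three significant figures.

h_f ≈ 19.5 m

Re = VD/ν = 0.604·0.05060/3.56×10^-4 = 85.8 → laminar (Re < 2300)
f = 64/Re = 0.7455
h_f = f(L/D)V²/(2g) = 0.7455·(71.0/0.05060)·0.604²/(2·9.81) = 19.45 m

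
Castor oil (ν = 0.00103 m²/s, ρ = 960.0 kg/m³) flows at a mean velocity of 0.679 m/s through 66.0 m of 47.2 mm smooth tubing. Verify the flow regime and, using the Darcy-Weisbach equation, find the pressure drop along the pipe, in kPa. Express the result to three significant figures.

Re = VD/ν = 0.679·0.04720/0.00103 = 31.1 → laminar (Re < 2300)
f = 64/Re = 2.057
h_f = f(L/D)V²/(2g) = 2.057·(66.0/0.04720)·0.679²/(2·9.81) = 67.58 m
Δp = ρg·h_f = 960.0·9.81·67.58 = 636.5 kPa

Δp ≈ 636 kPa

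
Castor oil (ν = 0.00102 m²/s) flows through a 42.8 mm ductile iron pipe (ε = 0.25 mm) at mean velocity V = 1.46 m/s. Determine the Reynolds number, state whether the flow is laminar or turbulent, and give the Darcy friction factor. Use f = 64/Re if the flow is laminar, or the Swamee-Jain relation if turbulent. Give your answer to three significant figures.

Re ≈ 61.3; laminar; f = 64/Re ≈ 1.04

Re = VD/ν = 1.460·0.0428/0.00102 = 61.3
Re < 2300 → laminar → f = 64/Re = 1.045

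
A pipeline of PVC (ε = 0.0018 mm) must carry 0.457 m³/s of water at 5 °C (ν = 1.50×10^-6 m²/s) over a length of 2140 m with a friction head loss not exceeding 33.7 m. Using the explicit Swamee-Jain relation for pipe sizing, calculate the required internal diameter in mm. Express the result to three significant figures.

D ≈ 424 mm

Swamee-Jain (Type III): D = 0.66·[ε^1.25·(LQ²/(gh_f))^4.75 + ν·Q^9.4·(L/(gh_f))^5.2]^0.04
LQ²/(gh_f) = 1.352; L/(gh_f) = 6.473
Term 1 = ε^1.25·(…)^4.75 = 2.76×10^-7; Term 2 = ν·Q^9.4·(…)^5.2 = 1.57×10^-5
D = 0.66·(2.76×10^-7 + 1.57×10^-5)^0.04 = 0.4244 m = 424 mm
Check: V = 3.23 m/s, Re = 9.14×10^5, f = 0.01189, h_f = 31.9 m ≈ 33.7 m ✓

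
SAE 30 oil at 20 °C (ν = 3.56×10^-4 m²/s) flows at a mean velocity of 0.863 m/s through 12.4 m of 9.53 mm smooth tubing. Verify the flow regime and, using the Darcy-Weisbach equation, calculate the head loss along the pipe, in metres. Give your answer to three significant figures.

h_f ≈ 137 m

Re = VD/ν = 0.863·0.009530/3.56×10^-4 = 23.1 → laminar (Re < 2300)
f = 64/Re = 2.770
h_f = f(L/D)V²/(2g) = 2.770·(12.4/0.009530)·0.863²/(2·9.81) = 136.8 m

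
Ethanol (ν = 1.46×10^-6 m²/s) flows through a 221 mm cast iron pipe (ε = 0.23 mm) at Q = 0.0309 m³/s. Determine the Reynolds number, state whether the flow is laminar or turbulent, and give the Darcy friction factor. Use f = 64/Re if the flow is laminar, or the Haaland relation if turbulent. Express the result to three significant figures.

V = 4Q/(πD²) = 0.8055 m/s
Re = VD/ν = 0.8055·0.221/1.46×10^-6 = 1.22×10^5
Re > 4000 → turbulent; ε/D = 0.00104
Haaland: f = 0.02175

Re ≈ 1.22×10^5; turbulent; f ≈ 0.0218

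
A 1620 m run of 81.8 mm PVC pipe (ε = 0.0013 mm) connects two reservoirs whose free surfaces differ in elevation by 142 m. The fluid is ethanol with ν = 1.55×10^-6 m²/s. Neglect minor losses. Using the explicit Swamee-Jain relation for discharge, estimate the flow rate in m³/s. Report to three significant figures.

Q ≈ 0.0153 m³/s

Swamee-Jain (Type II): Q = -0.965·√(gD⁵h_f/L)·ln[ε/(3.7D) + √(3.17ν²L/(gD³h_f))]
√(gD⁵h_f/L) = √(9.81·0.0818⁵·142/1620) = 0.001775
ε/(3.7D) = 4.30×10^-6; √(3.17ν²L/(gD³h_f)) = 1.27×10^-4
Q = -0.965·0.001775·ln(1.315×10^-4) = 0.01530 m³/s
Check: V = 2.91 m/s, Re = 1.54×10^5, f = 0.01649, h_f = 141 m ≈ 142 m ✓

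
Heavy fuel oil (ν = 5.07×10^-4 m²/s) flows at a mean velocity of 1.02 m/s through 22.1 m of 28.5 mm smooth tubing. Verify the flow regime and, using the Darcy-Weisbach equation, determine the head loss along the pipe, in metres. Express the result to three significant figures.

Re = VD/ν = 1.02·0.02850/5.07×10^-4 = 57.3 → laminar (Re < 2300)
f = 64/Re = 1.116
h_f = f(L/D)V²/(2g) = 1.116·(22.1/0.02850)·1.02²/(2·9.81) = 45.90 m

h_f ≈ 45.9 m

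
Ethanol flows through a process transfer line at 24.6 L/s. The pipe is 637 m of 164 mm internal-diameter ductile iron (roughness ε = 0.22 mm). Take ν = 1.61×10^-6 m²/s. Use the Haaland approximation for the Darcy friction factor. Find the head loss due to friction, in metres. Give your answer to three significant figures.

V = 4Q/(πD²) = 4·0.0246/(π·0.164²) = 1.165 m/s
Re = VD/ν = 1.165·0.164/1.61×10^-6 = 1.19×10^5 → turbulent
ε/D = 0.22/164 = 0.00134
Haaland: f = 0.02281
h_f = f(L/D)V²/(2g) = 0.02281·(637/0.164)·1.165²/(2·9.81) = 6.125 m

h_f ≈ 6.13 m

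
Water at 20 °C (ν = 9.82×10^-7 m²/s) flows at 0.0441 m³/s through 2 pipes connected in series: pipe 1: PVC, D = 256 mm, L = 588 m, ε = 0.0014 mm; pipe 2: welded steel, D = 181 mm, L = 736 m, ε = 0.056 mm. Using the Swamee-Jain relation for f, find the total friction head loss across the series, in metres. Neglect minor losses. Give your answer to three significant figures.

Pipe 1: V = 0.8568 m/s, Re = 2.23×10^5, ε/D = 5.47×10^-6, f = 0.01526, h_1 = f(L/D)V²/2g = 1.311 m
Pipe 2: V = 1.714 m/s, Re = 3.16×10^5, ε/D = 3.09×10^-4, f = 0.01705, h_2 = f(L/D)V²/2g = 10.38 m
Series → Q common, losses add: H = Σh = 11.69 m

H ≈ 11.7 m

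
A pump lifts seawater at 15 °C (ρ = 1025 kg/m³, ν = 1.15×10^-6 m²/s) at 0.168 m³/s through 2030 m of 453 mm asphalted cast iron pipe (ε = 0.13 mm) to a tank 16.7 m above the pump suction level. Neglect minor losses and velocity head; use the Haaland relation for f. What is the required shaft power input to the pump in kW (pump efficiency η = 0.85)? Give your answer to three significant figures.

V = 4Q/(πD²) = 1.042 m/s; Re = 4.11×10^5; ε/D = 2.87×10^-4; f = 0.01628
h_f = f(L/D)V²/2g = 4.039 m
Total head H = z + h_f = 16.7 + 4.039 = 20.74 m
P_hyd = ρgQH = 1025·9.81·0.168·20.74 = 35.03 kW
P_shaft = P_hyd/η = 35.03/0.85 = 41.22 kW

P_shaft ≈ 41.2 kW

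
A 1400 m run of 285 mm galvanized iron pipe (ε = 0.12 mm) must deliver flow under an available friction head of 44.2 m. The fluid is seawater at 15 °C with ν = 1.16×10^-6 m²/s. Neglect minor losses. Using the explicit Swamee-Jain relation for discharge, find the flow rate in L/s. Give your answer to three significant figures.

Q ≈ 207 L/s

Swamee-Jain (Type II): Q = -0.965·√(gD⁵h_f/L)·ln[ε/(3.7D) + √(3.17ν²L/(gD³h_f))]
√(gD⁵h_f/L) = √(9.81·0.285⁵·44.2/1400) = 0.02413
ε/(3.7D) = 1.14×10^-4; √(3.17ν²L/(gD³h_f)) = 2.44×10^-5
Q = -0.965·0.02413·ln(1.382×10^-4) = 0.2070 m³/s
Check: V = 3.24 m/s, Re = 7.97×10^5, f = 0.01688, h_f = 44.5 m ≈ 44.2 m ✓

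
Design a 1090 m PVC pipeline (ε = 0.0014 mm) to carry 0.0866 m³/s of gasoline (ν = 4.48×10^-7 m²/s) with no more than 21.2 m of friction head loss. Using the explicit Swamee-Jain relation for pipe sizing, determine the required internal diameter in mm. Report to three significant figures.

Swamee-Jain (Type III): D = 0.66·[ε^1.25·(LQ²/(gh_f))^4.75 + ν·Q^9.4·(L/(gh_f))^5.2]^0.04
LQ²/(gh_f) = 0.03931; L/(gh_f) = 5.241
Term 1 = ε^1.25·(…)^4.75 = 1.01×10^-14; Term 2 = ν·Q^9.4·(…)^5.2 = 2.54×10^-13
D = 0.66·(1.01×10^-14 + 2.54×10^-13)^0.04 = 0.2072 m = 207 mm
Check: V = 2.57 m/s, Re = 1.19×10^6, f = 0.01147, h_f = 20.3 m ≈ 21.2 m ✓

D ≈ 207 mm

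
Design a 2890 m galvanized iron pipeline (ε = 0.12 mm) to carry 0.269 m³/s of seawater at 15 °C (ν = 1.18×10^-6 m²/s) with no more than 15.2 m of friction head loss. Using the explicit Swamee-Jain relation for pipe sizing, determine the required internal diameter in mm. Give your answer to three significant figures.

D ≈ 454 mm

Swamee-Jain (Type III): D = 0.66·[ε^1.25·(LQ²/(gh_f))^4.75 + ν·Q^9.4·(L/(gh_f))^5.2]^0.04
LQ²/(gh_f) = 1.402; L/(gh_f) = 19.38
Term 1 = ε^1.25·(…)^4.75 = 6.26×10^-5; Term 2 = ν·Q^9.4·(…)^5.2 = 2.55×10^-5
D = 0.66·(6.26×10^-5 + 2.55×10^-5)^0.04 = 0.4543 m = 454 mm
Check: V = 1.66 m/s, Re = 6.39×10^5, f = 0.01581, h_f = 14.1 m ≈ 15.2 m ✓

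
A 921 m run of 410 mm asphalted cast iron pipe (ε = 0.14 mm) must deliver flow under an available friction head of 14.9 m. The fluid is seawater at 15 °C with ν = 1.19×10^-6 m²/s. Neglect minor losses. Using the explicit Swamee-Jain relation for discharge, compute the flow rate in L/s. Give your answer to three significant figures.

Swamee-Jain (Type II): Q = -0.965·√(gD⁵h_f/L)·ln[ε/(3.7D) + √(3.17ν²L/(gD³h_f))]
√(gD⁵h_f/L) = √(9.81·0.410⁵·14.9/921) = 0.04288
ε/(3.7D) = 9.23×10^-5; √(3.17ν²L/(gD³h_f)) = 2.03×10^-5
Q = -0.965·0.04288·ln(1.125×10^-4) = 0.3762 m³/s
Check: V = 2.85 m/s, Re = 9.82×10^5, f = 0.01613, h_f = 15.0 m ≈ 14.9 m ✓

Q ≈ 376 L/s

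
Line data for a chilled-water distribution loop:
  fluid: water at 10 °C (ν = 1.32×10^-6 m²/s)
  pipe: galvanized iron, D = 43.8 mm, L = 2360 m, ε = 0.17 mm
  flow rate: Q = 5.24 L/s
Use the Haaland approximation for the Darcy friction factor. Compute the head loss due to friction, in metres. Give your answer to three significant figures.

h_f ≈ 966 m

V = 4Q/(πD²) = 4·0.00524/(π·0.0438²) = 3.478 m/s
Re = VD/ν = 3.478·0.0438/1.32×10^-6 = 1.15×10^5 → turbulent
ε/D = 0.17/43.8 = 0.00388
Haaland: f = 0.02909
h_f = f(L/D)V²/(2g) = 0.02909·(2360/0.0438)·3.478²/(2·9.81) = 966.2 m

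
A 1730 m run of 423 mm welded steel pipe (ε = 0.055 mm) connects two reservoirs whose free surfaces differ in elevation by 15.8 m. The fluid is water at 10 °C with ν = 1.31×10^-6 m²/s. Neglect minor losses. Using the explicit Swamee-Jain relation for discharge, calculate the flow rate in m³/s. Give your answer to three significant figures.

Swamee-Jain (Type II): Q = -0.965·√(gD⁵h_f/L)·ln[ε/(3.7D) + √(3.17ν²L/(gD³h_f))]
√(gD⁵h_f/L) = √(9.81·0.423⁵·15.8/1730) = 0.03483
ε/(3.7D) = 3.51×10^-5; √(3.17ν²L/(gD³h_f)) = 2.83×10^-5
Q = -0.965·0.03483·ln(6.347×10^-5) = 0.3249 m³/s
Check: V = 2.31 m/s, Re = 7.46×10^5, f = 0.01425, h_f = 15.9 m ≈ 15.8 m ✓

Q ≈ 0.325 m³/s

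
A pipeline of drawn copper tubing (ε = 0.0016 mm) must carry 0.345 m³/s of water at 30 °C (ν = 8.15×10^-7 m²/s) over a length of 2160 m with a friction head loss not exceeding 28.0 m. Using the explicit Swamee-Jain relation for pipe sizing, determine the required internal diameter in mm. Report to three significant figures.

Swamee-Jain (Type III): D = 0.66·[ε^1.25·(LQ²/(gh_f))^4.75 + ν·Q^9.4·(L/(gh_f))^5.2]^0.04
LQ²/(gh_f) = 0.9360; L/(gh_f) = 7.864
Term 1 = ε^1.25·(…)^4.75 = 4.16×10^-8; Term 2 = ν·Q^9.4·(…)^5.2 = 1.67×10^-6
D = 0.66·(4.16×10^-8 + 1.67×10^-6)^0.04 = 0.3881 m = 388 mm
Check: V = 2.92 m/s, Re = 1.39×10^6, f = 0.01112, h_f = 26.8 m ≈ 28.0 m ✓

D ≈ 388 mm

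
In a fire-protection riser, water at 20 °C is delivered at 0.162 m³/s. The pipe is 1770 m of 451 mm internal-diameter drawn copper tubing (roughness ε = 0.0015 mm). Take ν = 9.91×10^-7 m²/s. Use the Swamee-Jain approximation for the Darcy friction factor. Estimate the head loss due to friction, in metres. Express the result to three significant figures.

h_f ≈ 2.74 m

V = 4Q/(πD²) = 4·0.162/(π·0.451²) = 1.014 m/s
Re = VD/ν = 1.014·0.451/9.91×10^-7 = 4.62×10^5 → turbulent
ε/D = 0.0015/451 = 3.33×10^-6
Swamee-Jain: f = 0.01333
h_f = f(L/D)V²/(2g) = 0.01333·(1770/0.451)·1.014²/(2·9.81) = 2.742 m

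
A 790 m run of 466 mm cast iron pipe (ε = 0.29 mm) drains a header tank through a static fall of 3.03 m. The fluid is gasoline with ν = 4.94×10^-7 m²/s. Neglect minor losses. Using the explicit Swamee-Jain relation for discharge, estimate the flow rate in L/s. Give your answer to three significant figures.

Swamee-Jain (Type II): Q = -0.965·√(gD⁵h_f/L)·ln[ε/(3.7D) + √(3.17ν²L/(gD³h_f))]
√(gD⁵h_f/L) = √(9.81·0.466⁵·3.03/790) = 0.02875
ε/(3.7D) = 1.68×10^-4; √(3.17ν²L/(gD³h_f)) = 1.43×10^-5
Q = -0.965·0.02875·ln(1.824×10^-4) = 0.2389 m³/s
Check: V = 1.40 m/s, Re = 1.32×10^6, f = 0.01796, h_f = 3.05 m ≈ 3.03 m ✓

Q ≈ 239 L/s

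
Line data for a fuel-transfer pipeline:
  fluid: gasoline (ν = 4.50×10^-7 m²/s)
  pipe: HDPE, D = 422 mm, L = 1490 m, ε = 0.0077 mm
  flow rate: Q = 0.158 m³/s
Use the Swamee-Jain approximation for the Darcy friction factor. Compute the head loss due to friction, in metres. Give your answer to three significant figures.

V = 4Q/(πD²) = 4·0.158/(π·0.422²) = 1.130 m/s
Re = VD/ν = 1.130·0.422/4.50×10^-7 = 1.06×10^6 → turbulent
ε/D = 0.0077/422 = 1.82×10^-5
Swamee-Jain: f = 0.01195
h_f = f(L/D)V²/(2g) = 0.01195·(1490/0.422)·1.130²/(2·9.81) = 2.743 m

h_f ≈ 2.74 m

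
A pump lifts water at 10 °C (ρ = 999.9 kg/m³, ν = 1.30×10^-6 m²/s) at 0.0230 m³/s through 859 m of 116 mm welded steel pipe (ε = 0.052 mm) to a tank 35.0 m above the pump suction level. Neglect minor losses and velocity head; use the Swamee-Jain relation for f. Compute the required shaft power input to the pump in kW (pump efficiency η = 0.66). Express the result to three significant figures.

P_shaft ≈ 23.4 kW

V = 4Q/(πD²) = 2.176 m/s; Re = 1.94×10^5; ε/D = 4.48×10^-4; f = 0.01871
h_f = f(L/D)V²/2g = 33.44 m
Total head H = z + h_f = 35.0 + 33.44 = 68.44 m
P_hyd = ρgQH = 999.9·9.81·0.0230·68.44 = 15.44 kW
P_shaft = P_hyd/η = 15.44/0.66 = 23.40 kW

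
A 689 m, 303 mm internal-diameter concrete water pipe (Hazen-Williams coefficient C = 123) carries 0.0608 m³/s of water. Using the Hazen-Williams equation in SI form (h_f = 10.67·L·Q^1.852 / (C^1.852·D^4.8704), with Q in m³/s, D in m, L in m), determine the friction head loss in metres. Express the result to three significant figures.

h_f = 10.67·689·0.0608^1.852 / (123^1.852·0.303^4.8704) = 1.859 m

h_f ≈ 1.86 m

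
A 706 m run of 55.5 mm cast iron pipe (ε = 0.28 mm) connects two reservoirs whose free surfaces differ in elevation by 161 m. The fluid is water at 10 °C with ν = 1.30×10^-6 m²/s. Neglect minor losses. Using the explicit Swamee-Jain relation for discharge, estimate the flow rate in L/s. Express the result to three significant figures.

Swamee-Jain (Type II): Q = -0.965·√(gD⁵h_f/L)·ln[ε/(3.7D) + √(3.17ν²L/(gD³h_f))]
√(gD⁵h_f/L) = √(9.81·0.0555⁵·161/706) = 0.001085
ε/(3.7D) = 0.00136; √(3.17ν²L/(gD³h_f)) = 1.18×10^-4
Q = -0.965·0.001085·ln(0.001482) = 0.006823 m³/s
Check: V = 2.82 m/s, Re = 1.20×10^5, f = 0.03146, h_f = 162 m ≈ 161 m ✓

Q ≈ 6.82 L/s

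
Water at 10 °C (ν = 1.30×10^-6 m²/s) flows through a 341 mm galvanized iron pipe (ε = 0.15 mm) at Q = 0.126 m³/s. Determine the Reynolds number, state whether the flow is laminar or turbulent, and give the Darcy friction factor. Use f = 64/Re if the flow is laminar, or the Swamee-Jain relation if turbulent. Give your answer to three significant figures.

Re ≈ 3.62×10^5; turbulent; f ≈ 0.0177

V = 4Q/(πD²) = 1.380 m/s
Re = VD/ν = 1.380·0.341/1.30×10^-6 = 3.62×10^5
Re > 4000 → turbulent; ε/D = 4.40×10^-4
Swamee-Jain: f = 0.01773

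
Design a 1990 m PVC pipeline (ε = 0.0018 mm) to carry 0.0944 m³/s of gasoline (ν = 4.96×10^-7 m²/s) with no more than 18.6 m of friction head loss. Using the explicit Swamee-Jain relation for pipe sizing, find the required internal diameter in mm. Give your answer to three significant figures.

D ≈ 250 mm

Swamee-Jain (Type III): D = 0.66·[ε^1.25·(LQ²/(gh_f))^4.75 + ν·Q^9.4·(L/(gh_f))^5.2]^0.04
LQ²/(gh_f) = 0.09719; L/(gh_f) = 10.91
Term 1 = ε^1.25·(…)^4.75 = 1.02×10^-12; Term 2 = ν·Q^9.4·(…)^5.2 = 2.86×10^-11
D = 0.66·(1.02×10^-12 + 2.86×10^-11)^0.04 = 0.2503 m = 250 mm
Check: V = 1.92 m/s, Re = 9.68×10^5, f = 0.01185, h_f = 17.7 m ≈ 18.6 m ✓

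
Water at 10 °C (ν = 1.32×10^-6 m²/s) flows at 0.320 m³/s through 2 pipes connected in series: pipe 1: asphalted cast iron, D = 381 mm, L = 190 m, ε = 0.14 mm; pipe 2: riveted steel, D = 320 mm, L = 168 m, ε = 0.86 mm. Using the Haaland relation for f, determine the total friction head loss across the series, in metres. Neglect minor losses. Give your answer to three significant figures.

Pipe 1: V = 2.807 m/s, Re = 8.10×10^5, ε/D = 3.67×10^-4, f = 0.01630, h_1 = f(L/D)V²/2g = 3.264 m
Pipe 2: V = 3.979 m/s, Re = 9.65×10^5, ε/D = 0.00269, f = 0.02556, h_2 = f(L/D)V²/2g = 10.83 m
Series → Q common, losses add: H = Σh = 14.09 m

H ≈ 14.1 m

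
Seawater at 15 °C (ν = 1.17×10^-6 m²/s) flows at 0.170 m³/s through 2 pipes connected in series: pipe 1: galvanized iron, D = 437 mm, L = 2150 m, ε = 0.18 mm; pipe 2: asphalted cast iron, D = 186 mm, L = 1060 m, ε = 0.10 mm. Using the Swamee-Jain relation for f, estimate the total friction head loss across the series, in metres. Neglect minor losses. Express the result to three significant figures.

Pipe 1: V = 1.133 m/s, Re = 4.23×10^5, ε/D = 4.12×10^-4, f = 0.01737, h_1 = f(L/D)V²/2g = 5.596 m
Pipe 2: V = 6.257 m/s, Re = 9.95×10^5, ε/D = 5.38×10^-4, f = 0.01755, h_2 = f(L/D)V²/2g = 199.6 m
Series → Q common, losses add: H = Σh = 205.2 m

H ≈ 205 m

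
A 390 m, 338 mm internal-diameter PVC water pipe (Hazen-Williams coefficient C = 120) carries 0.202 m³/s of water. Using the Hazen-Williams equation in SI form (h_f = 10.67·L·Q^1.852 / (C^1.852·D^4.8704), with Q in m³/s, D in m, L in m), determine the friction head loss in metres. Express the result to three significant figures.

h_f = 10.67·390·0.202^1.852 / (120^1.852·0.338^4.8704) = 5.977 m

h_f ≈ 5.98 m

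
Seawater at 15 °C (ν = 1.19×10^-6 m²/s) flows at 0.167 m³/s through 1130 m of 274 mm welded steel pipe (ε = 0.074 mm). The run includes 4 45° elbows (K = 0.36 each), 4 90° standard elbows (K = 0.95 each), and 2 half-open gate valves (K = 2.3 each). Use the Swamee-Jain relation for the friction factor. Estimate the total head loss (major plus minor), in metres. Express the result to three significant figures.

H_L ≈ 30.7 m

V = 4Q/(πD²) = 2.832 m/s; V²/2g = 0.4088 m
Re = 6.52×10^5, ε/D = 2.70×10^-4 → f = 0.01584 (Swamee-Jain)
Major: h_f = f(L/D)·V²/2g = 0.01584·4124·0.4088 = 26.71 m
Minor: ΣK = 9.84; h_m = ΣK·V²/2g = 4.023 m
Total H_L = 26.71 + 4.023 = 30.74 m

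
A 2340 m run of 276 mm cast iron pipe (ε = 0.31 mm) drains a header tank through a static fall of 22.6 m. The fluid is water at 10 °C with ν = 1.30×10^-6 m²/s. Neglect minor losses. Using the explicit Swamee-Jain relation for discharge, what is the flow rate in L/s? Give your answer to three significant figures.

Q ≈ 94.4 L/s

Swamee-Jain (Type II): Q = -0.965·√(gD⁵h_f/L)·ln[ε/(3.7D) + √(3.17ν²L/(gD³h_f))]
√(gD⁵h_f/L) = √(9.81·0.276⁵·22.6/2340) = 0.01232
ε/(3.7D) = 3.04×10^-4; √(3.17ν²L/(gD³h_f)) = 5.19×10^-5
Q = -0.965·0.01232·ln(3.554×10^-4) = 0.09441 m³/s
Check: V = 1.58 m/s, Re = 3.35×10^5, f = 0.02115, h_f = 22.8 m ≈ 22.6 m ✓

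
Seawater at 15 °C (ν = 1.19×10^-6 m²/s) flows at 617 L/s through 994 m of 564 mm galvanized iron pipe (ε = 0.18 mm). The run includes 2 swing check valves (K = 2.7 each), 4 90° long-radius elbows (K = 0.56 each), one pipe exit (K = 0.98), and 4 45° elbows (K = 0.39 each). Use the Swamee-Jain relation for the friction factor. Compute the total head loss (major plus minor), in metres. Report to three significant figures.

H_L ≈ 11.8 m

V = 4Q/(πD²) = 2.470 m/s; V²/2g = 0.3109 m
Re = 1.17×10^6, ε/D = 3.19×10^-4 → f = 0.01583 (Swamee-Jain)
Major: h_f = f(L/D)·V²/2g = 0.01583·1762·0.3109 = 8.672 m
Minor: ΣK = 10.2; h_m = ΣK·V²/2g = 3.165 m
Total H_L = 8.672 + 3.165 = 11.84 m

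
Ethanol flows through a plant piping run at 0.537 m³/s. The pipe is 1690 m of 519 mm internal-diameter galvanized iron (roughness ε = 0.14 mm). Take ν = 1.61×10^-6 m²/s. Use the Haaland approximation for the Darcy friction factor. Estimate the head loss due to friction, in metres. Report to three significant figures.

h_f ≈ 16.5 m

V = 4Q/(πD²) = 4·0.537/(π·0.519²) = 2.538 m/s
Re = VD/ν = 2.538·0.519/1.61×10^-6 = 8.18×10^5 → turbulent
ε/D = 0.14/519 = 2.70×10^-4
Haaland: f = 0.01546
h_f = f(L/D)V²/(2g) = 0.01546·(1690/0.519)·2.538²/(2·9.81) = 16.53 m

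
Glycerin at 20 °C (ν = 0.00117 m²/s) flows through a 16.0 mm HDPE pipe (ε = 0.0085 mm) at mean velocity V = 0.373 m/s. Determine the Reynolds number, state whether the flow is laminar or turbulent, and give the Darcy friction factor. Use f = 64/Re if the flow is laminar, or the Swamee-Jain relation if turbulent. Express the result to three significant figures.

Re = VD/ν = 0.3730·0.0160/0.00117 = 5.10
Re < 2300 → laminar → f = 64/Re = 12.55

Re ≈ 5.10; laminar; f = 64/Re ≈ 12.5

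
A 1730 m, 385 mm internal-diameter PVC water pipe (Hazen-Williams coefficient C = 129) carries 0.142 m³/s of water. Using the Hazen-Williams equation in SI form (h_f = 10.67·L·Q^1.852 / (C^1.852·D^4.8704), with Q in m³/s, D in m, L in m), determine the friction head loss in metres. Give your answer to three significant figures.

h_f = 10.67·1730·0.142^1.852 / (129^1.852·0.385^4.8704) = 6.403 m

h_f ≈ 6.40 m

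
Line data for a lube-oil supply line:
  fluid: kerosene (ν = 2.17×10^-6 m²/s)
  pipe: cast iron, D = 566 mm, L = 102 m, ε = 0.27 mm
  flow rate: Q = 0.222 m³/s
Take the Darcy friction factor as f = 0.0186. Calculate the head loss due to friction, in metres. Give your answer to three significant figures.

h_f ≈ 0.133 m

V = 4Q/(πD²) = 4·0.222/(π·0.566²) = 0.8823 m/s
h_f = f(L/D)V²/(2g) = 0.01860·(102/0.566)·0.8823²/(2·9.81) = 0.1330 m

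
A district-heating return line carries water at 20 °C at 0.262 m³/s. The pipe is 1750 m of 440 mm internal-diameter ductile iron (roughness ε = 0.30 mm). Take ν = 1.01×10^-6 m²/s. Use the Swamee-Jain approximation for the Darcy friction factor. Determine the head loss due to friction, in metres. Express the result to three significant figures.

h_f ≈ 11.2 m

V = 4Q/(πD²) = 4·0.262/(π·0.440²) = 1.723 m/s
Re = VD/ν = 1.723·0.440/1.01×10^-6 = 7.51×10^5 → turbulent
ε/D = 0.30/440 = 6.82×10^-4
Swamee-Jain: f = 0.01856
h_f = f(L/D)V²/(2g) = 0.01856·(1750/0.440)·1.723²/(2·9.81) = 11.17 m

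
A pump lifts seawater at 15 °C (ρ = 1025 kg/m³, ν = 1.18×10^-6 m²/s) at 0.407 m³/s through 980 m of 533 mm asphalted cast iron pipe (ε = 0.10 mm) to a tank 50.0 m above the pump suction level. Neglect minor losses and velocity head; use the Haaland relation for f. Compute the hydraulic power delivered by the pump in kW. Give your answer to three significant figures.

P_hyd ≈ 223 kW

V = 4Q/(πD²) = 1.824 m/s; Re = 8.24×10^5; ε/D = 1.88×10^-4; f = 0.01462
h_f = f(L/D)V²/2g = 4.560 m
Total head H = z + h_f = 50.0 + 4.560 = 54.56 m
P_hyd = ρgQH = 1025·9.81·0.407·54.56 = 223.3 kW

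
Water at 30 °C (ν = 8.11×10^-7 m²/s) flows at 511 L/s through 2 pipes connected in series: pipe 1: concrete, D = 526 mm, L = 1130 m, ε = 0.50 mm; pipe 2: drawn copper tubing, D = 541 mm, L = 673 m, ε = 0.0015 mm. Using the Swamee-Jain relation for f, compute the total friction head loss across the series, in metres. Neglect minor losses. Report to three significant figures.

Pipe 1: V = 2.352 m/s, Re = 1.53×10^6, ε/D = 9.51×10^-4, f = 0.01968, h_1 = f(L/D)V²/2g = 11.91 m
Pipe 2: V = 2.223 m/s, Re = 1.48×10^6, ε/D = 2.77×10^-6, f = 0.01096, h_2 = f(L/D)V²/2g = 3.435 m
Series → Q common, losses add: H = Σh = 15.35 m

H ≈ 15.3 m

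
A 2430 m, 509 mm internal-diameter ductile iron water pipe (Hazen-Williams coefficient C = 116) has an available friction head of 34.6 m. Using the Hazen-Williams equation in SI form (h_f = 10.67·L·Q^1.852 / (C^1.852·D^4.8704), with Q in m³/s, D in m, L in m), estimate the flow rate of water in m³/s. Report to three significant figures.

Q ≈ 0.551 m³/s

Rearranging: Q = [h_f·C^1.852·D^4.8704 / (10.67·L)]^(1/1.852)
Q = [34.6·116^1.852·0.509^4.8704 / (10.67·2430)]^0.540 = 0.5508 m³/s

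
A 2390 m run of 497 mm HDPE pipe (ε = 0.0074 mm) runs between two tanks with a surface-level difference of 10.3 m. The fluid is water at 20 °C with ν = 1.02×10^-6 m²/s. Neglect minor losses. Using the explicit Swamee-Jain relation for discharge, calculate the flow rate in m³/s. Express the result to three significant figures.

Q ≈ 0.361 m³/s

Swamee-Jain (Type II): Q = -0.965·√(gD⁵h_f/L)·ln[ε/(3.7D) + √(3.17ν²L/(gD³h_f))]
√(gD⁵h_f/L) = √(9.81·0.497⁵·10.3/2390) = 0.03581
ε/(3.7D) = 4.02×10^-6; √(3.17ν²L/(gD³h_f)) = 2.52×10^-5
Q = -0.965·0.03581·ln(2.923×10^-5) = 0.3607 m³/s
Check: V = 1.86 m/s, Re = 9.06×10^5, f = 0.01214, h_f = 10.3 m ≈ 10.3 m ✓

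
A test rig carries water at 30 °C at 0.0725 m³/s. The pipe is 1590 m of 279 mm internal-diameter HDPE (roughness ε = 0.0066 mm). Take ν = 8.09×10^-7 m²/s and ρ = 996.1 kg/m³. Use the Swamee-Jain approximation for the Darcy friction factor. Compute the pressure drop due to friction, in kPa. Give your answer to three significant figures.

Δp ≈ 55.5 kPa

V = 4Q/(πD²) = 4·0.0725/(π·0.279²) = 1.186 m/s
Re = VD/ν = 1.186·0.279/8.09×10^-7 = 4.09×10^5 → turbulent
ε/D = 0.0066/279 = 2.37×10^-5
Swamee-Jain: f = 0.01390
h_f = f(L/D)V²/(2g) = 0.01390·(1590/0.279)·1.186²/(2·9.81) = 5.679 m
Δp = ρg·h_f = 996.1·9.81·5.679 = 55.50 kPa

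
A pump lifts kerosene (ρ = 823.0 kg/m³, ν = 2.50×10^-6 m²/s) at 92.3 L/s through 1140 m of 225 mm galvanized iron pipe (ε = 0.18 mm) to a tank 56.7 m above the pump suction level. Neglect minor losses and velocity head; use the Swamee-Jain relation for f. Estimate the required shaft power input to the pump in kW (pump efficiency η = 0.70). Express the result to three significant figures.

V = 4Q/(πD²) = 2.321 m/s; Re = 2.09×10^5; ε/D = 8.00×10^-4; f = 0.02030
h_f = f(L/D)V²/2g = 28.25 m
Total head H = z + h_f = 56.7 + 28.25 = 84.95 m
P_hyd = ρgQH = 823.0·9.81·0.0923·84.95 = 63.31 kW
P_shaft = P_hyd/η = 63.31/0.70 = 90.44 kW

P_shaft ≈ 90.4 kW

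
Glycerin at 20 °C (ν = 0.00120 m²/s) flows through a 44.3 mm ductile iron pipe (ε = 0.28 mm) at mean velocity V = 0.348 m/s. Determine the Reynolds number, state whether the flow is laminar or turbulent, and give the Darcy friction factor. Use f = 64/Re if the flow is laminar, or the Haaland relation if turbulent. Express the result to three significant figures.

Re = VD/ν = 0.3480·0.0443/0.00120 = 12.8
Re < 2300 → laminar → f = 64/Re = 4.982

Re ≈ 12.8; laminar; f = 64/Re ≈ 4.98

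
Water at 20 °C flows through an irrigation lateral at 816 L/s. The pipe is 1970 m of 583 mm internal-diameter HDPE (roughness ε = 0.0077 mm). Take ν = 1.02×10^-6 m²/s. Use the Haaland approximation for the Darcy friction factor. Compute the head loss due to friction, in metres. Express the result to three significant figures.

h_f ≈ 17.6 m

V = 4Q/(πD²) = 4·0.816/(π·0.583²) = 3.057 m/s
Re = VD/ν = 3.057·0.583/1.02×10^-6 = 1.75×10^6 → turbulent
ε/D = 0.0077/583 = 1.32×10^-5
Haaland: f = 0.01093
h_f = f(L/D)V²/(2g) = 0.01093·(1970/0.583)·3.057²/(2·9.81) = 17.59 m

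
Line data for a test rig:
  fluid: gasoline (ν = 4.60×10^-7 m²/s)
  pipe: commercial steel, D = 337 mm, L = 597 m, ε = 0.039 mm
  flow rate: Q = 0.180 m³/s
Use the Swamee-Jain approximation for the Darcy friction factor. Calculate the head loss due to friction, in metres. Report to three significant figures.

h_f ≈ 4.92 m

V = 4Q/(πD²) = 4·0.180/(π·0.337²) = 2.018 m/s
Re = VD/ν = 2.018·0.337/4.60×10^-7 = 1.48×10^6 → turbulent
ε/D = 0.039/337 = 1.16×10^-4
Swamee-Jain: f = 0.01337
h_f = f(L/D)V²/(2g) = 0.01337·(597/0.337)·2.018²/(2·9.81) = 4.915 m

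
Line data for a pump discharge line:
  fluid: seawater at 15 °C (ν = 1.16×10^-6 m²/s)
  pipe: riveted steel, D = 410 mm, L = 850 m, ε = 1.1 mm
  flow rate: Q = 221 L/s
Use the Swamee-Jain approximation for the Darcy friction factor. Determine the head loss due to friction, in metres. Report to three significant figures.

h_f ≈ 7.61 m

V = 4Q/(πD²) = 4·0.221/(π·0.410²) = 1.674 m/s
Re = VD/ν = 1.674·0.410/1.16×10^-6 = 5.92×10^5 → turbulent
ε/D = 1.1/410 = 0.00268
Swamee-Jain: f = 0.02571
h_f = f(L/D)V²/(2g) = 0.02571·(850/0.410)·1.674²/(2·9.81) = 7.613 m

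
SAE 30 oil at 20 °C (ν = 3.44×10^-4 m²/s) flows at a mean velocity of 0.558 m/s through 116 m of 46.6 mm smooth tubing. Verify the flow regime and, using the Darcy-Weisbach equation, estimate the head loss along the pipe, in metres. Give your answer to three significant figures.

Re = VD/ν = 0.558·0.04660/3.44×10^-4 = 75.6 → laminar (Re < 2300)
f = 64/Re = 0.8467
h_f = f(L/D)V²/(2g) = 0.8467·(116/0.04660)·0.558²/(2·9.81) = 33.45 m

h_f ≈ 33.4 m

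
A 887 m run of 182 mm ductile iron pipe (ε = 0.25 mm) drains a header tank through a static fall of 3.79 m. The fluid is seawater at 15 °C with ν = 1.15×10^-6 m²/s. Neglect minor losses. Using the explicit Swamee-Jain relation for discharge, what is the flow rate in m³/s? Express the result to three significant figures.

Swamee-Jain (Type II): Q = -0.965·√(gD⁵h_f/L)·ln[ε/(3.7D) + √(3.17ν²L/(gD³h_f))]
√(gD⁵h_f/L) = √(9.81·0.182⁵·3.79/887) = 0.002893
ε/(3.7D) = 3.71×10^-4; √(3.17ν²L/(gD³h_f)) = 1.29×10^-4
Q = -0.965·0.002893·ln(5.001×10^-4) = 0.02122 m³/s
Check: V = 0.816 m/s, Re = 1.29×10^5, f = 0.02313, h_f = 3.82 m ≈ 3.79 m ✓

Q ≈ 0.0212 m³/s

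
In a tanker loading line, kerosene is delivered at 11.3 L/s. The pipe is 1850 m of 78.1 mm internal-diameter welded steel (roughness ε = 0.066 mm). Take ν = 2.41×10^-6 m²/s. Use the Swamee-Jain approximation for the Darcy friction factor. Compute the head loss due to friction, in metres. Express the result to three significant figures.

V = 4Q/(πD²) = 4·0.0113/(π·0.0781²) = 2.359 m/s
Re = VD/ν = 2.359·0.0781/2.41×10^-6 = 7.64×10^4 → turbulent
ε/D = 0.066/78.1 = 8.45×10^-4
Swamee-Jain: f = 0.02244
h_f = f(L/D)V²/(2g) = 0.02244·(1850/0.0781)·2.359²/(2·9.81) = 150.7 m

h_f ≈ 151 m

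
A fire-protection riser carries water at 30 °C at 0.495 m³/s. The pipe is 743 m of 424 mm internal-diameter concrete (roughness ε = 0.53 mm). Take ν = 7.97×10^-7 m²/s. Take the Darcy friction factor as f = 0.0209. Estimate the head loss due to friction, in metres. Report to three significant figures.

V = 4Q/(πD²) = 4·0.495/(π·0.424²) = 3.506 m/s
h_f = f(L/D)V²/(2g) = 0.02090·(743/0.424)·3.506²/(2·9.81) = 22.94 m

h_f ≈ 22.9 m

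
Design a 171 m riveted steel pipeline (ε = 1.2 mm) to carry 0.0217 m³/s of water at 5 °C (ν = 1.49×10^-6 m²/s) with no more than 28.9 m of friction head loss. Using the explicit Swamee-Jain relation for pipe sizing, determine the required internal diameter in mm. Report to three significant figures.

Swamee-Jain (Type III): D = 0.66·[ε^1.25·(LQ²/(gh_f))^4.75 + ν·Q^9.4·(L/(gh_f))^5.2]^0.04
LQ²/(gh_f) = 2.840×10^-4; L/(gh_f) = 0.6032
Term 1 = ε^1.25·(…)^4.75 = 3.18×10^-21; Term 2 = ν·Q^9.4·(…)^5.2 = 2.48×10^-23
D = 0.66·(3.18×10^-21 + 2.48×10^-23)^0.04 = 0.09995 m = 99.9 mm
Check: V = 2.77 m/s, Re = 1.86×10^5, f = 0.04081, h_f = 27.2 m ≈ 28.9 m ✓

D ≈ 99.9 mm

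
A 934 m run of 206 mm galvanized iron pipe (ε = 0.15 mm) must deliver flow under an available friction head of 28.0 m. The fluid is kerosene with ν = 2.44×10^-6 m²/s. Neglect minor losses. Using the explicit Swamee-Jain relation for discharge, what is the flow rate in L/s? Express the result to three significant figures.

Q ≈ 82.4 L/s

Swamee-Jain (Type II): Q = -0.965·√(gD⁵h_f/L)·ln[ε/(3.7D) + √(3.17ν²L/(gD³h_f))]
√(gD⁵h_f/L) = √(9.81·0.206⁵·28.0/934) = 0.01044
ε/(3.7D) = 1.97×10^-4; √(3.17ν²L/(gD³h_f)) = 8.57×10^-5
Q = -0.965·0.01044·ln(2.825×10^-4) = 0.08237 m³/s
Check: V = 2.47 m/s, Re = 2.09×10^5, f = 0.01998, h_f = 28.2 m ≈ 28.0 m ✓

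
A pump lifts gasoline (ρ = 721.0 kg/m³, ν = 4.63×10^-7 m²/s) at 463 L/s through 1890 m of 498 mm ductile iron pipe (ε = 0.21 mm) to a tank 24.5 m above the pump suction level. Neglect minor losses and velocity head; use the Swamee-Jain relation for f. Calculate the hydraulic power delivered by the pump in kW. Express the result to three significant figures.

V = 4Q/(πD²) = 2.377 m/s; Re = 2.56×10^6; ε/D = 4.22×10^-4; f = 0.01637
h_f = f(L/D)V²/2g = 17.90 m
Total head H = z + h_f = 24.5 + 17.90 = 42.40 m
P_hyd = ρgQH = 721.0·9.81·0.463·42.40 = 138.8 kW

P_hyd ≈ 139 kW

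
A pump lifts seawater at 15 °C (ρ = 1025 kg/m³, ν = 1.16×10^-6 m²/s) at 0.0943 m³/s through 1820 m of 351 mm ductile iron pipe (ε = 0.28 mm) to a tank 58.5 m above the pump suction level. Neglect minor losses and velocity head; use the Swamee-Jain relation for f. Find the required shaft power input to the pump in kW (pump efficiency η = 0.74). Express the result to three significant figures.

P_shaft ≈ 81.4 kW

V = 4Q/(πD²) = 0.9746 m/s; Re = 2.95×10^5; ε/D = 7.98×10^-4; f = 0.01988
h_f = f(L/D)V²/2g = 4.989 m
Total head H = z + h_f = 58.5 + 4.989 = 63.49 m
P_hyd = ρgQH = 1025·9.81·0.0943·63.49 = 60.20 kW
P_shaft = P_hyd/η = 60.20/0.74 = 81.35 kW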